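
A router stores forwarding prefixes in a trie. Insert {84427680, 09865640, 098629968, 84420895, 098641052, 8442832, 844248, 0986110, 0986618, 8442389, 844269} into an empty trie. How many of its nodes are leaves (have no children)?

A leaf is a node with no children — equivalently, the end of a word that is not a proper prefix of any other stored word.
Those words: "0986110", "098629968", "098641052", "09865640", "0986618", "84420895", "8442389", "844248", "844269", "84427680", "8442832"
Leaf count: 11

11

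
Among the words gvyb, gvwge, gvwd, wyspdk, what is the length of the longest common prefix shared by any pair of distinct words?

The deepest shared node is where two words last agree before diverging.
"gvwd" and "gvwge" agree on "gvw" (3 characters) before diverging; nothing deeper is shared.
Longest shared-prefix length: 3

3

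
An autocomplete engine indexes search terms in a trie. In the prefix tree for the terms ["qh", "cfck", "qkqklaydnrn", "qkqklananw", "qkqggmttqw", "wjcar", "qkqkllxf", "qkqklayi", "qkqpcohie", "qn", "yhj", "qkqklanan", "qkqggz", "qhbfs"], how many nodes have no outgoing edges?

12

A leaf is a node with no children — equivalently, the end of a word that is not a proper prefix of any other stored word.
Those words: "cfck", "qhbfs", "qkqggmttqw", "qkqggz", "qkqklananw", "qkqklaydnrn", "qkqklayi", "qkqkllxf", "qkqpcohie", "qn", "wjcar", "yhj"
Leaf count: 12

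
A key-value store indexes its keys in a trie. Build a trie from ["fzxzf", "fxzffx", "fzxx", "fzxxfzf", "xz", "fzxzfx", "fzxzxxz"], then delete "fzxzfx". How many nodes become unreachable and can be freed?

1

After clearing the end-marker at "fzxzfx", prune upward until reaching a node still needed by another word.
The suffix "x" (1 node) is used only by "fzxzfx"; "fzxzf" is itself a stored word, so pruning stops there.
Nodes removed: 1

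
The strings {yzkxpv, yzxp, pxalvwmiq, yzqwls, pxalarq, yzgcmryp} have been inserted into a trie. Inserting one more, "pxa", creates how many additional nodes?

0

Every character of "pxa" already lies on an existing path (it is a prefix of some stored word).
No new nodes are needed: 0.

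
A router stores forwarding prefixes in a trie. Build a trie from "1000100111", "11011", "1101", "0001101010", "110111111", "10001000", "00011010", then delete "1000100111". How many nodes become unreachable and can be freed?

3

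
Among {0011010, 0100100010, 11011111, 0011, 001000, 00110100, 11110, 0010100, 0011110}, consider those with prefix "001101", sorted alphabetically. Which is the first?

0011010

Words with prefix "001101", in lexicographic order: "0011010", "00110100"
Position 1: 0011010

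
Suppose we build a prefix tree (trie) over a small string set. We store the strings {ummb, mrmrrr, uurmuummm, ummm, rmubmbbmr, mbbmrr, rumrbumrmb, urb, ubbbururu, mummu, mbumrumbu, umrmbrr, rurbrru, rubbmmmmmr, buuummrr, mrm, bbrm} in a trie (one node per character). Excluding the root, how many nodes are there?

92

For each word, the new-node count is its length minus the longest prefix already in the trie:
  "ummb" → 4 new (u, m, m, b)
  "mrmrrr" → 6 new (m, r, m, r, r, r)
  "uurmuummm" → prefix "u" already present; 8 new (u, r, m, u, u, m, m, m)
  "ummm" → prefix "umm" already present; 1 new (m)
  "rmubmbbmr" → 9 new (r, m, u, b, m, b, b, m, r)
  "mbbmrr" → prefix "m" already present; 5 new (b, b, m, r, r)
  "rumrbumrmb" → prefix "r" already present; 9 new (u, m, r, b, u, m, r, m, b)
  "urb" → prefix "u" already present; 2 new (r, b)
  "ubbbururu" → prefix "u" already present; 8 new (b, b, b, u, r, u, r, u)
  "mummu" → prefix "m" already present; 4 new (u, m, m, u)
  "mbumrumbu" → prefix "mb" already present; 7 new (u, m, r, u, m, b, u)
  "umrmbrr" → prefix "um" already present; 5 new (r, m, b, r, r)
  "rurbrru" → prefix "ru" already present; 5 new (r, b, r, r, u)
  "rubbmmmmmr" → prefix "ru" already present; 8 new (b, b, m, m, m, m, m, r)
  "buuummrr" → 8 new (b, u, u, u, m, m, r, r)
  "mrm" → prefix "mrm" already present; 0 new (none)
  "bbrm" → prefix "b" already present; 3 new (b, r, m)
Total nodes = 4 + 6 + 8 + 1 + 9 + 5 + 9 + 2 + 8 + 4 + 7 + 5 + 5 + 8 + 8 + 0 + 3 = 92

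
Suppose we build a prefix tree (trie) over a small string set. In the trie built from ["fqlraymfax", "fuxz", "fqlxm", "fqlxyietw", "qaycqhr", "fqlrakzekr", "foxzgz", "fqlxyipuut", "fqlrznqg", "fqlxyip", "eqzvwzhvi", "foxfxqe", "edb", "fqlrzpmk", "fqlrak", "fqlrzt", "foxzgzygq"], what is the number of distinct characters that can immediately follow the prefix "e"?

Walk "e" from the root, arriving at one node.
Characters that immediately follow "e" among the stored strings: {d, q}.
That node has 2 child edges.

2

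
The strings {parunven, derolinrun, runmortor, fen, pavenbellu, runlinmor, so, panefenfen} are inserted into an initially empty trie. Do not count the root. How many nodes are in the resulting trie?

For each word, the new-node count is its length minus the longest prefix already in the trie:
  "parunven" → 8 new (p, a, r, u, n, v, e, n)
  "derolinrun" → 10 new (d, e, r, o, l, i, n, r, u, n)
  "runmortor" → 9 new (r, u, n, m, o, r, t, o, r)
  "fen" → 3 new (f, e, n)
  "pavenbellu" → prefix "pa" already present; 8 new (v, e, n, b, e, l, l, u)
  "runlinmor" → prefix "run" already present; 6 new (l, i, n, m, o, r)
  "so" → 2 new (s, o)
  "panefenfen" → prefix "pa" already present; 8 new (n, e, f, e, n, f, e, n)
Total nodes = 8 + 10 + 9 + 3 + 8 + 6 + 2 + 8 = 54

54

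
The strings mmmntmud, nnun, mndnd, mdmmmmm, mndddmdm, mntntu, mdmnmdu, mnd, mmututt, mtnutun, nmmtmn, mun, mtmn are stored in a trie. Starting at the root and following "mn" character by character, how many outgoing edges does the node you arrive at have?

2

Walk "mn" from the root, arriving at one node.
Distinct next characters after "mn": d, t.
That node has 2 child edges.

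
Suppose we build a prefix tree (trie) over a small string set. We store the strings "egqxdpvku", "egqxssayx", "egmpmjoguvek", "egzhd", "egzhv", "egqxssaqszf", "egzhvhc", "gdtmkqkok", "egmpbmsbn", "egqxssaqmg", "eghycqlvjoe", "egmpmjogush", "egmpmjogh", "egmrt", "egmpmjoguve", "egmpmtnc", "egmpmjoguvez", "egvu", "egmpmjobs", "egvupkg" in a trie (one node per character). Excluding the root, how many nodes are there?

Trace insertions, counting only characters that open a new branch:
  "egqxdpvku" → 9 new (e, g, q, x, d, p, v, k, u)
  "egqxssayx" → prefix "egqx" already present; 5 new (s, s, a, y, x)
  "egmpmjoguvek" → prefix "eg" already present; 10 new (m, p, m, j, o, g, u, v, e, k)
  "egzhd" → prefix "eg" already present; 3 new (z, h, d)
  "egzhv" → prefix "egzh" already present; 1 new (v)
  "egqxssaqszf" → prefix "egqxssa" already present; 4 new (q, s, z, f)
  "egzhvhc" → prefix "egzhv" already present; 2 new (h, c)
  "gdtmkqkok" → 9 new (g, d, t, m, k, q, k, o, k)
  "egmpbmsbn" → prefix "egmp" already present; 5 new (b, m, s, b, n)
  "egqxssaqmg" → prefix "egqxssaq" already present; 2 new (m, g)
  "eghycqlvjoe" → prefix "eg" already present; 9 new (h, y, c, q, l, v, j, o, e)
  "egmpmjogush" → prefix "egmpmjogu" already present; 2 new (s, h)
  "egmpmjogh" → prefix "egmpmjog" already present; 1 new (h)
  "egmrt" → prefix "egm" already present; 2 new (r, t)
  "egmpmjoguve" → prefix "egmpmjoguve" already present; 0 new (none)
  "egmpmtnc" → prefix "egmpm" already present; 3 new (t, n, c)
  "egmpmjoguvez" → prefix "egmpmjoguve" already present; 1 new (z)
  "egvu" → prefix "eg" already present; 2 new (v, u)
  "egmpmjobs" → prefix "egmpmjo" already present; 2 new (b, s)
  "egvupkg" → prefix "egvu" already present; 3 new (p, k, g)
Total nodes = 9 + 5 + 10 + 3 + 1 + 4 + 2 + 9 + 5 + 2 + 9 + 2 + 1 + 2 + 0 + 3 + 1 + 2 + 2 + 3 = 75

75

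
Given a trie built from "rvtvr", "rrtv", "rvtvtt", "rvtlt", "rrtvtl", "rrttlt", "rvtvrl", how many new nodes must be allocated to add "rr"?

0

Every character of "rr" already lies on an existing path (it is a prefix of some stored word).
No new nodes are needed: 0.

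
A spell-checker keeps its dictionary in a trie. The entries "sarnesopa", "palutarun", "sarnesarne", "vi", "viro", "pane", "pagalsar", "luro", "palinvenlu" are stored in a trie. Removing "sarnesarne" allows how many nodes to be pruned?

4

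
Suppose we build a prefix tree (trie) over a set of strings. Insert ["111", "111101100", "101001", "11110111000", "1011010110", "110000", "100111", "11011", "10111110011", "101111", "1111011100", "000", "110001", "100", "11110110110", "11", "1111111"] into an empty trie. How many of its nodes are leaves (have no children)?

12

Leaves are exactly the stored words that no other stored word extends.
Those words: "000", "100111", "101001", "1011010110", "10111110011", "110000", "110001", "11011", "111101100", "11110110110", "11110111000", "1111111"
Leaf count: 12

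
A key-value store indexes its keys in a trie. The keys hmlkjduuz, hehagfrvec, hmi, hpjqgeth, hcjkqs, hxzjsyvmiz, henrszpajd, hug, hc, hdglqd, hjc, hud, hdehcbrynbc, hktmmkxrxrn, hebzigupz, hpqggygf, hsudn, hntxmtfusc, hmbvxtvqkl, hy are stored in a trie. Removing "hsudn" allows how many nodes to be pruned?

A node on "hsudn"'s path can go only if nothing else ends at it or branches off below it.
The suffix "sudn" (4 nodes) is used only by "hsudn"; the node for "h" still has the child "m", so pruning stops there.
Nodes removed: 4

4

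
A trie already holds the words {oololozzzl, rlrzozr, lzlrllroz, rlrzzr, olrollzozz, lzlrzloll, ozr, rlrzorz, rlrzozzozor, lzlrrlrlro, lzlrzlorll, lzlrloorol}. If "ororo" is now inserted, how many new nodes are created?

The longest prefix of "ororo" already in the trie is "o" (length 1).
Each of the 4 remaining characters creates one node.

4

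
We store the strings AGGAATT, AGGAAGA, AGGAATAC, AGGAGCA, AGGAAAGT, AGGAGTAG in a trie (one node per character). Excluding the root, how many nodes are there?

Count nodes per top-level branch (shared prefixes stored once):
  'A'-branch (AGGAAAGT, AGGAAGA, AGGAATAC, AGGAATT, AGGAGCA, AGGAGTAG): 20 nodes
Sum: 20

20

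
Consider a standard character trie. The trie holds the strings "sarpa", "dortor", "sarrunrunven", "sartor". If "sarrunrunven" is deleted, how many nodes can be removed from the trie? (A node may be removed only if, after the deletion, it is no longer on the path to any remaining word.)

9

A node on "sarrunrunven"'s path can go only if nothing else ends at it or branches off below it.
The suffix "runrunven" (9 nodes) is used only by "sarrunrunven"; the node for "sar" still has the child "p", so pruning stops there.
Nodes removed: 9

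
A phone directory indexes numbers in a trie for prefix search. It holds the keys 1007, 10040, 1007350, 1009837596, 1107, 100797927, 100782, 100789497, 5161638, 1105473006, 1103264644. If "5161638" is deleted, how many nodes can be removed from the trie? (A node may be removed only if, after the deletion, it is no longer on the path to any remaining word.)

7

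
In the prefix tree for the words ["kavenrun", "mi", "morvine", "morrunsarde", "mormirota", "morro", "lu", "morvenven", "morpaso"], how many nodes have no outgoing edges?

9

A leaf is a node with no children — equivalently, the end of a word that is not a proper prefix of any other stored word.
Those words: "kavenrun", "lu", "mi", "mormirota", "morpaso", "morro", "morrunsarde", "morvenven", "morvine"
Leaf count: 9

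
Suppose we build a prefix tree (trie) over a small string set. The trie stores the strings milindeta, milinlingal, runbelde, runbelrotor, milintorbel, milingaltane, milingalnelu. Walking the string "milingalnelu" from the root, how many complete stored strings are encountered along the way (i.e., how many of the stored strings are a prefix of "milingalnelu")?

1

Check each prefix of "milingalnelu" against the stored set — each match is an end-marker on the path.
Prefixes of the query that are stored words: "milingalnelu"
Count: 1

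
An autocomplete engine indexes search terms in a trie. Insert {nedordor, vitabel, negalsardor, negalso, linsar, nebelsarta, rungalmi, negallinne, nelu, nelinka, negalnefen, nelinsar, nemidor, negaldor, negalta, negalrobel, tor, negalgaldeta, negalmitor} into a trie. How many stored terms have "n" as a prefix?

15

Walk to "n"; the words in its subtree are exactly those with that prefix.
Words under "n": nebelsarta, nedordor, negaldor, negalgaldeta, negallinne, negalmitor, negalnefen, negalrobel, negalsardor, negalso, negalta, nelinka, nelinsar, nelu, nemidor
Count: 15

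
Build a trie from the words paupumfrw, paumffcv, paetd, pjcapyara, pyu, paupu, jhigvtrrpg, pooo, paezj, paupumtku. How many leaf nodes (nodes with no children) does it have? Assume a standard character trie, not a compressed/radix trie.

9

A leaf is a node with no children — equivalently, the end of a word that is not a proper prefix of any other stored word.
Those words: "jhigvtrrpg", "paetd", "paezj", "paumffcv", "paupumfrw", "paupumtku", "pjcapyara", "pooo", "pyu"
Leaf count: 9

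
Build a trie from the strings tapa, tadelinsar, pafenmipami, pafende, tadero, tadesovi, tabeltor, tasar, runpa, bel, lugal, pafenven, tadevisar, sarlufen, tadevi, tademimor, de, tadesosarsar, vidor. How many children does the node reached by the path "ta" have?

4

The children of the "ta" node are the distinct next characters among strings starting with "ta".
Distinct next characters after "ta": b, d, p, s.
That node has 4 child edges.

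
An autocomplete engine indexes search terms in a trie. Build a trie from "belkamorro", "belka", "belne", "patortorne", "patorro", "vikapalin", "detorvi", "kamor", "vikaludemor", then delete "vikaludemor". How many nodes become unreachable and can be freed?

7

After clearing the end-marker at "vikaludemor", prune upward until reaching a node still needed by another word.
The suffix "ludemor" (7 nodes) is used only by "vikaludemor"; the node for "vika" still has the child "p", so pruning stops there.
Nodes removed: 7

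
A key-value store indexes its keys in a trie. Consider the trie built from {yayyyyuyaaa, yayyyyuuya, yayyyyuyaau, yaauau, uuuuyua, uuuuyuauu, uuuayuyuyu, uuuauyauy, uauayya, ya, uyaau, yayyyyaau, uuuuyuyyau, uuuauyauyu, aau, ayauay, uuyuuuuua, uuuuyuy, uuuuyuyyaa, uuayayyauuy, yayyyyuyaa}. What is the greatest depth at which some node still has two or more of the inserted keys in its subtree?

The deepest shared node is where two words last agree before diverging.
"yayyyyuyaa" and "yayyyyuyaaa" agree on "yayyyyuyaa" (10 characters) before diverging; nothing deeper is shared.
Longest shared-prefix length: 10

10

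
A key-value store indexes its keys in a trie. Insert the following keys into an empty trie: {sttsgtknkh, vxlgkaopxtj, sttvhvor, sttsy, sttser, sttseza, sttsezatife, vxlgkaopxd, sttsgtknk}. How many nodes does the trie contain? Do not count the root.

Count nodes per top-level branch (shared prefixes stored once):
  's'-branch (sttser, sttseza, sttsezatife, sttsgtknk, sttsgtknkh, sttsy, sttvhvor): 24 nodes
  'v'-branch (vxlgkaopxd, vxlgkaopxtj): 12 nodes
Sum: 36

36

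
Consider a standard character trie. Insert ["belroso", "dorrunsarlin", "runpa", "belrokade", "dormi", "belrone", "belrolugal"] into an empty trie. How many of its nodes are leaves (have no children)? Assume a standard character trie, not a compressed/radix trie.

7

Leaves are exactly the stored words that no other stored word extends.
Those words: "belrokade", "belrolugal", "belrone", "belroso", "dormi", "dorrunsarlin", "runpa"
Leaf count: 7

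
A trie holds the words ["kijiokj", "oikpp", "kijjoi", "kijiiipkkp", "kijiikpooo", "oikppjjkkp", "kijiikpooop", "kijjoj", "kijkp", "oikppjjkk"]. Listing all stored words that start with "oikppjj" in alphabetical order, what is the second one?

oikppjjkkp

Filter for "oikppjj…" and sort: "oikppjjkk", "oikppjjkkp"
Position 2: oikppjjkkp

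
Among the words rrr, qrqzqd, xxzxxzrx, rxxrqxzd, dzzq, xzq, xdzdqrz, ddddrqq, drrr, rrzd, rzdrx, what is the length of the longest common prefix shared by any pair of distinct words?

Equivalently: take the maximum, over all pairs, of their longest common prefix length.
e.g. "rrr" and "rrzd" share the prefix "rr" of length 2; no pair shares a longer one.
Longest shared-prefix length: 2

2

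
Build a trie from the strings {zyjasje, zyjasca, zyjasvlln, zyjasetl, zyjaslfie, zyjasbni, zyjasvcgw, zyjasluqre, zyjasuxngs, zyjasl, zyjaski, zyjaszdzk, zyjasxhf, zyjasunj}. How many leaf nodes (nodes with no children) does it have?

13

Leaves are exactly the stored words that no other stored word extends.
Those words: "zyjasbni", "zyjasca", "zyjasetl", "zyjasje", "zyjaski", "zyjaslfie", "zyjasluqre", "zyjasunj", "zyjasuxngs", "zyjasvcgw", "zyjasvlln", "zyjasxhf", "zyjaszdzk"
Leaf count: 13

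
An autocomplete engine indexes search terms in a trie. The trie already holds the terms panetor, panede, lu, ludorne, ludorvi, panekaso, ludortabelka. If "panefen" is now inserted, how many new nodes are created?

3

The longest prefix of "panefen" already in the trie is "pane" (length 4).
New nodes needed: |"panefen"| − 4 = 7 − 4 = 3.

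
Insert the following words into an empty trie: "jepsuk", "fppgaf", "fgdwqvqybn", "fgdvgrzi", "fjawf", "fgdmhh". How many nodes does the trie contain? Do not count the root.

Trace insertions, counting only characters that open a new branch:
  "jepsuk" → 6 new (j, e, p, s, u, k)
  "fppgaf" → 6 new (f, p, p, g, a, f)
  "fgdwqvqybn" → prefix "f" already present; 9 new (g, d, w, q, v, q, y, b, n)
  "fgdvgrzi" → prefix "fgd" already present; 5 new (v, g, r, z, i)
  "fjawf" → prefix "f" already present; 4 new (j, a, w, f)
  "fgdmhh" → prefix "fgd" already present; 3 new (m, h, h)
Total nodes = 6 + 6 + 9 + 5 + 4 + 3 = 33

33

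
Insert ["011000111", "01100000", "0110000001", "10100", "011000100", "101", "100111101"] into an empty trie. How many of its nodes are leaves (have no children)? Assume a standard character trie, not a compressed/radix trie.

5

Leaves are exactly the stored words that no other stored word extends.
Those words: "0110000001", "011000100", "011000111", "100111101", "10100"
Leaf count: 5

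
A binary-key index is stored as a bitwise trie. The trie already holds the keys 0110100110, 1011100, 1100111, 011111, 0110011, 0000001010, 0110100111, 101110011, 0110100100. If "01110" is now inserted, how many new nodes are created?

Walking "01110" from the root, the first 4 characters ("0111") follow existing edges; "0" is the first miss.
Each of the 1 remaining characters creates one node.

1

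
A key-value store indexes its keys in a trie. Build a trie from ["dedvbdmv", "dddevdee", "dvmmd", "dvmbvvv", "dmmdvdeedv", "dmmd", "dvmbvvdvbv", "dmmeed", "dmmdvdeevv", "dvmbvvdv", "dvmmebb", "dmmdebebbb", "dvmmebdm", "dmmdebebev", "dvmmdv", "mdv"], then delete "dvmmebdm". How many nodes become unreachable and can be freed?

After clearing the end-marker at "dvmmebdm", prune upward until reaching a node still needed by another word.
The suffix "dm" (2 nodes) is used only by "dvmmebdm"; the node for "dvmmeb" still has the child "b", so pruning stops there.
Nodes removed: 2

2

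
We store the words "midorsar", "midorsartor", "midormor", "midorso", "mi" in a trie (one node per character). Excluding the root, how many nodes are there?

Count nodes per top-level branch (shared prefixes stored once):
  'm'-branch (mi, midormor, midorsar, midorsartor, midorso): 15 nodes
Sum: 15

15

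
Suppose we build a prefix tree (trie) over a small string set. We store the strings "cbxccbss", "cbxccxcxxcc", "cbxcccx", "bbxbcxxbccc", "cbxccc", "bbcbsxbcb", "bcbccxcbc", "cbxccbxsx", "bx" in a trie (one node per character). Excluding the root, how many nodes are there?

Insert word by word; a character creates a node only if that edge doesn't already exist:
  "cbxccbss" → 8 new (c, b, x, c, c, b, s, s)
  "cbxccxcxxcc" → prefix "cbxcc" already present; 6 new (x, c, x, x, c, c)
  "cbxcccx" → prefix "cbxcc" already present; 2 new (c, x)
  "bbxbcxxbccc" → 11 new (b, b, x, b, c, x, x, b, c, c, c)
  "cbxccc" → prefix "cbxccc" already present; 0 new (none)
  "bbcbsxbcb" → prefix "bb" already present; 7 new (c, b, s, x, b, c, b)
  "bcbccxcbc" → prefix "b" already present; 8 new (c, b, c, c, x, c, b, c)
  "cbxccbxsx" → prefix "cbxccb" already present; 3 new (x, s, x)
  "bx" → prefix "b" already present; 1 new (x)
Total nodes = 8 + 6 + 2 + 11 + 0 + 7 + 8 + 3 + 1 = 46

46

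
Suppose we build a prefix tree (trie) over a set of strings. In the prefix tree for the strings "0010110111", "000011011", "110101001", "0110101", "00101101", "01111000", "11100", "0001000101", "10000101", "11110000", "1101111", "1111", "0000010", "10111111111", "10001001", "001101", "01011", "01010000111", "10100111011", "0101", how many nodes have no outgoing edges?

Leaves are exactly the stored words that no other stored word extends.
Those words: "0000010", "000011011", "0001000101", "0010110111", "001101", "01010000111", "01011", "0110101", "01111000", "10000101", "10001001", "10100111011", "10111111111", "110101001", "1101111", "11100", "11110000"
Leaf count: 17

17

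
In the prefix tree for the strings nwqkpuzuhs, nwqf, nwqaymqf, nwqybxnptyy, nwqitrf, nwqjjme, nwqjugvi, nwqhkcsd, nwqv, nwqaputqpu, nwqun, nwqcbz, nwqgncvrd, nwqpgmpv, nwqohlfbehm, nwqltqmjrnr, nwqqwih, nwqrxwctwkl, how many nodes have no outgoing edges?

18

A leaf is a node with no children — equivalently, the end of a word that is not a proper prefix of any other stored word.
Those words: "nwqaputqpu", "nwqaymqf", "nwqcbz", "nwqf", "nwqgncvrd", "nwqhkcsd", "nwqitrf", "nwqjjme", "nwqjugvi", "nwqkpuzuhs", "nwqltqmjrnr", "nwqohlfbehm", "nwqpgmpv", "nwqqwih", "nwqrxwctwkl", "nwqun", "nwqv", "nwqybxnptyy"
Leaf count: 18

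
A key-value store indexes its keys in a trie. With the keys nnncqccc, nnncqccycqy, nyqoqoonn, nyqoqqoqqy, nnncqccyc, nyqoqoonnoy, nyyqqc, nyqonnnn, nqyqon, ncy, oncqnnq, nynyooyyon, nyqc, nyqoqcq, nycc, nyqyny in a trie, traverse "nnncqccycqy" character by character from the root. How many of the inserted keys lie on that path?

2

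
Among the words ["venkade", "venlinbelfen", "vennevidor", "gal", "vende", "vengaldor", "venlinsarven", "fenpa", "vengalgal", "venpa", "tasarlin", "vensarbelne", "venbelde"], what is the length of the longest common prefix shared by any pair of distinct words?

6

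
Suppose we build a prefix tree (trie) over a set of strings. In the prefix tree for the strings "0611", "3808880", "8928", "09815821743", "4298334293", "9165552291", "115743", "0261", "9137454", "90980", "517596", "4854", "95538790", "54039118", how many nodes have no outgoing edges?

14

Leaves are exactly the stored words that no other stored word extends.
Those words: "0261", "0611", "09815821743", "115743", "3808880", "4298334293", "4854", "517596", "54039118", "8928", "90980", "9137454", "9165552291", "95538790"
Leaf count: 14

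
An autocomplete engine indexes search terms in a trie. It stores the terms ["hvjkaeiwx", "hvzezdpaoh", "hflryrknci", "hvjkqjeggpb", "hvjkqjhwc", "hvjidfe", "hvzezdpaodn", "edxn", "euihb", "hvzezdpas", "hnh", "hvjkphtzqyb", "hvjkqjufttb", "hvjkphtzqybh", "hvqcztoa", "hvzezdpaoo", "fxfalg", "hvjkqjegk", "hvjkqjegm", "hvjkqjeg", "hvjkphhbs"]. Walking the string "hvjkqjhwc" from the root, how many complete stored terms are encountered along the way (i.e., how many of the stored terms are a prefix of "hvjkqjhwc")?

1

Walk "hvjkqjhwc" from the root; an end-of-word marker is hit whenever a stored word is a prefix of "hvjkqjhwc".
Prefixes of the query that are stored words: "hvjkqjhwc"
Count: 1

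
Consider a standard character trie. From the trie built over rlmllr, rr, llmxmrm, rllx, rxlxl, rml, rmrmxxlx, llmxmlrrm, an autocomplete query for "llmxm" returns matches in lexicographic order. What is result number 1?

Filter for "llmxm…" and sort: "llmxmlrrm", "llmxmrm"
Position 1: llmxmlrrm

llmxmlrrm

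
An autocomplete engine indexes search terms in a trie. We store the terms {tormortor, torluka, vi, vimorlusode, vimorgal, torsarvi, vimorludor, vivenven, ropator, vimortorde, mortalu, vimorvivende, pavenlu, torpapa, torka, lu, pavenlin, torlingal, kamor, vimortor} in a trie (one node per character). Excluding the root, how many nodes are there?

94

Insert word by word; a character creates a node only if that edge doesn't already exist:
  "tormortor" → 9 new (t, o, r, m, o, r, t, o, r)
  "torluka" → prefix "tor" already present; 4 new (l, u, k, a)
  "vi" → 2 new (v, i)
  "vimorlusode" → prefix "vi" already present; 9 new (m, o, r, l, u, s, o, d, e)
  "vimorgal" → prefix "vimor" already present; 3 new (g, a, l)
  "torsarvi" → prefix "tor" already present; 5 new (s, a, r, v, i)
  "vimorludor" → prefix "vimorlu" already present; 3 new (d, o, r)
  "vivenven" → prefix "vi" already present; 6 new (v, e, n, v, e, n)
  "ropator" → 7 new (r, o, p, a, t, o, r)
  "vimortorde" → prefix "vimor" already present; 5 new (t, o, r, d, e)
  "mortalu" → 7 new (m, o, r, t, a, l, u)
  "vimorvivende" → prefix "vimor" already present; 7 new (v, i, v, e, n, d, e)
  "pavenlu" → 7 new (p, a, v, e, n, l, u)
  "torpapa" → prefix "tor" already present; 4 new (p, a, p, a)
  "torka" → prefix "tor" already present; 2 new (k, a)
  "lu" → 2 new (l, u)
  "pavenlin" → prefix "pavenl" already present; 2 new (i, n)
  "torlingal" → prefix "torl" already present; 5 new (i, n, g, a, l)
  "kamor" → 5 new (k, a, m, o, r)
  "vimortor" → prefix "vimortor" already present; 0 new (none)
Total nodes = 9 + 4 + 2 + 9 + 3 + 5 + 3 + 6 + 7 + 5 + 7 + 7 + 7 + 4 + 2 + 2 + 2 + 5 + 5 + 0 = 94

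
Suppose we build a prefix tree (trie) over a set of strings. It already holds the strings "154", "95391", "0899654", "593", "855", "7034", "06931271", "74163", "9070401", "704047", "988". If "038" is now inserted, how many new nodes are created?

2

Walking "038" from the root, the first 1 characters ("0") follow existing edges; "3" is the first miss.
So 3 − 1 = 2 new nodes.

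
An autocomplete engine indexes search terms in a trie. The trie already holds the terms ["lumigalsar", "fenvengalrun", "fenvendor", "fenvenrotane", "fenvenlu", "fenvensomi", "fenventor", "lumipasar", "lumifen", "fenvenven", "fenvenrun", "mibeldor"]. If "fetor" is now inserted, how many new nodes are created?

The longest prefix of "fetor" already in the trie is "fe" (length 2).
New nodes needed: |"fetor"| − 2 = 5 − 2 = 3.

3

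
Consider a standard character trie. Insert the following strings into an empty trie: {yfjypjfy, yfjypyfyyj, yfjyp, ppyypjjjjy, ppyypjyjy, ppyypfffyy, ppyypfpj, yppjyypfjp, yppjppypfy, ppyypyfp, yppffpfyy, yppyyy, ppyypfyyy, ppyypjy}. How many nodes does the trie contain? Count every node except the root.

63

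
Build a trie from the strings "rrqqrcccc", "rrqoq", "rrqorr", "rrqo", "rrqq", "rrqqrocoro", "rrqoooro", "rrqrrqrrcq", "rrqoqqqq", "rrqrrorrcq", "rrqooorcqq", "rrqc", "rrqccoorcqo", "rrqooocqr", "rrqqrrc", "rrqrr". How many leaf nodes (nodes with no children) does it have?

11

A leaf is a node with no children — equivalently, the end of a word that is not a proper prefix of any other stored word.
Those words: "rrqccoorcqo", "rrqooocqr", "rrqooorcqq", "rrqoooro", "rrqoqqqq", "rrqorr", "rrqqrcccc", "rrqqrocoro", "rrqqrrc", "rrqrrorrcq", "rrqrrqrrcq"
Leaf count: 11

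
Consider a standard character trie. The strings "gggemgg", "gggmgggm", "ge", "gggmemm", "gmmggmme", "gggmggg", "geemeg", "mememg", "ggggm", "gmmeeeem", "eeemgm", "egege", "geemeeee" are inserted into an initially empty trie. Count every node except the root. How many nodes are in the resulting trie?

Insert word by word; a character creates a node only if that edge doesn't already exist:
  "gggemgg" → 7 new (g, g, g, e, m, g, g)
  "gggmgggm" → prefix "ggg" already present; 5 new (m, g, g, g, m)
  "ge" → prefix "g" already present; 1 new (e)
  "gggmemm" → prefix "gggm" already present; 3 new (e, m, m)
  "gmmggmme" → prefix "g" already present; 7 new (m, m, g, g, m, m, e)
  "gggmggg" → prefix "gggmggg" already present; 0 new (none)
  "geemeg" → prefix "ge" already present; 4 new (e, m, e, g)
  "mememg" → 6 new (m, e, m, e, m, g)
  "ggggm" → prefix "ggg" already present; 2 new (g, m)
  "gmmeeeem" → prefix "gmm" already present; 5 new (e, e, e, e, m)
  "eeemgm" → 6 new (e, e, e, m, g, m)
  "egege" → prefix "e" already present; 4 new (g, e, g, e)
  "geemeeee" → prefix "geeme" already present; 3 new (e, e, e)
Total nodes = 7 + 5 + 1 + 3 + 7 + 0 + 4 + 6 + 2 + 5 + 6 + 4 + 3 = 53

53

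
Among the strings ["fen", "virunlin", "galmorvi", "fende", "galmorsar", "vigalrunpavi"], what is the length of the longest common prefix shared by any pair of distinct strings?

Equivalently: take the maximum, over all pairs, of their longest common prefix length.
"galmorsar" and "galmorvi" agree on "galmor" (6 characters) before diverging; nothing deeper is shared.
Longest shared-prefix length: 6

6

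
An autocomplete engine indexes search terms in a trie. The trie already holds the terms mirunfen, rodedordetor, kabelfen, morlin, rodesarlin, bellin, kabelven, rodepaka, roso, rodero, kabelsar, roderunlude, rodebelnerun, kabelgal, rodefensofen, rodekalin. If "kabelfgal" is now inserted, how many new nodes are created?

3

"kabelf" is already a path in the trie; the remaining "gal" must be added.
New nodes needed: |"kabelfgal"| − 6 = 9 − 6 = 3.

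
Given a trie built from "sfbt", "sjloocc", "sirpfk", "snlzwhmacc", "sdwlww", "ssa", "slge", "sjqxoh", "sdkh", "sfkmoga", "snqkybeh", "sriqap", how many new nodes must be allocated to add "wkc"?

Nothing in the trie begins with "w"; the whole of "wkc" is new.
3 − 0 = 3 new nodes.

3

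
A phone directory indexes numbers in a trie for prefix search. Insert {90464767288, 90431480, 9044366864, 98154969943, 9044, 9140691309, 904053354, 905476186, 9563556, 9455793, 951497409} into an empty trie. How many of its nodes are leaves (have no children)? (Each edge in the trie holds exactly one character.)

10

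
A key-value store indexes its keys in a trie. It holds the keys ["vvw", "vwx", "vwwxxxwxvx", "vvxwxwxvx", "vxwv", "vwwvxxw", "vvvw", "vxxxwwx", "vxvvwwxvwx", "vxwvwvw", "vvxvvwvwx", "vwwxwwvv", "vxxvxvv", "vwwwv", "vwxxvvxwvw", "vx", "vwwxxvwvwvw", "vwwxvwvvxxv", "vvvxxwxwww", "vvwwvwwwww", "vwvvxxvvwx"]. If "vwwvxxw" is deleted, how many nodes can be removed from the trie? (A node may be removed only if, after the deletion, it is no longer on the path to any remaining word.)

A node on "vwwvxxw"'s path can go only if nothing else ends at it or branches off below it.
The suffix "vxxw" (4 nodes) is used only by "vwwvxxw"; the node for "vww" still has the child "x", so pruning stops there.
Nodes removed: 4

4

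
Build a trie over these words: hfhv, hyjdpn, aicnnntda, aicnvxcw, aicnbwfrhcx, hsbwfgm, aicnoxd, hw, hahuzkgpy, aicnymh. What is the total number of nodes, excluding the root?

50

Count nodes per top-level branch (shared prefixes stored once):
  'a'-branch (aicnbwfrhcx, aicnnntda, aicnoxd, aicnvxcw, aicnymh): 26 nodes
  'h'-branch (hahuzkgpy, hfhv, hsbwfgm, hw, hyjdpn): 24 nodes
Sum: 50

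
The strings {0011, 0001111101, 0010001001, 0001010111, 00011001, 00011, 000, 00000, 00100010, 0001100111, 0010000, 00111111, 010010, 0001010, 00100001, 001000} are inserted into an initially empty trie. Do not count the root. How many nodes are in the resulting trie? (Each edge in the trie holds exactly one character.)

43

Insert word by word; a character creates a node only if that edge doesn't already exist:
  "0011" → 4 new (0, 0, 1, 1)
  "0001111101" → prefix "00" already present; 8 new (0, 1, 1, 1, 1, 1, 0, 1)
  "0010001001" → prefix "001" already present; 7 new (0, 0, 0, 1, 0, 0, 1)
  "0001010111" → prefix "0001" already present; 6 new (0, 1, 0, 1, 1, 1)
  "00011001" → prefix "00011" already present; 3 new (0, 0, 1)
  "00011" → prefix "00011" already present; 0 new (none)
  "000" → prefix "000" already present; 0 new (none)
  "00000" → prefix "000" already present; 2 new (0, 0)
  "00100010" → prefix "00100010" already present; 0 new (none)
  "0001100111" → prefix "00011001" already present; 2 new (1, 1)
  "0010000" → prefix "001000" already present; 1 new (0)
  "00111111" → prefix "0011" already present; 4 new (1, 1, 1, 1)
  "010010" → prefix "0" already present; 5 new (1, 0, 0, 1, 0)
  "0001010" → prefix "0001010" already present; 0 new (none)
  "00100001" → prefix "0010000" already present; 1 new (1)
  "001000" → prefix "001000" already present; 0 new (none)
Total nodes = 4 + 8 + 7 + 6 + 3 + 0 + 0 + 2 + 0 + 2 + 1 + 4 + 5 + 0 + 1 + 0 = 43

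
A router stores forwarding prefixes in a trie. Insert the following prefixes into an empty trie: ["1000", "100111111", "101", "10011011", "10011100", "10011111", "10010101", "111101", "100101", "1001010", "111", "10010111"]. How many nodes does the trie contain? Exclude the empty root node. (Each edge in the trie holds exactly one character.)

27

Trie structure (* marks end of a word):
(root)
└─ 1
   ├─ 0
   │  ├─ 0
   │  │  ├─ 0 *
   │  │  └─ 1
   │  │     ├─ 0
   │  │     │  └─ 1 *
   │  │     │     ├─ 0 *
   │  │     │     │  └─ 1 *
   │  │     │     └─ 1
   │  │     │        └─ 1 *
   │  │     └─ 1
   │  │        ├─ 0
   │  │        │  └─ 1
   │  │        │     └─ 1 *
   │  │        └─ 1
   │  │           ├─ 0
   │  │           │  └─ 0 *
   │  │           └─ 1
   │  │              └─ 1 *
   │  │                 └─ 1 *
   │  └─ 1 *
   └─ 1
      └─ 1 *
         └─ 1
            └─ 0
               └─ 1 *
Counting every labelled node above: 27.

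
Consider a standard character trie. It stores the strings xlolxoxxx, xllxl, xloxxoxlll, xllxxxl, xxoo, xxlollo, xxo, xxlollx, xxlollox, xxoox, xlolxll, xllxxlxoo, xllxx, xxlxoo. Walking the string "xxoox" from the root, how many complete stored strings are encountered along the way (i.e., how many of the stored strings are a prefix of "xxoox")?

Check each prefix of "xxoox" against the stored set — each match is an end-marker on the path.
Prefixes of the query that are stored words: "xxo", "xxoo", "xxoox"
Count: 3

3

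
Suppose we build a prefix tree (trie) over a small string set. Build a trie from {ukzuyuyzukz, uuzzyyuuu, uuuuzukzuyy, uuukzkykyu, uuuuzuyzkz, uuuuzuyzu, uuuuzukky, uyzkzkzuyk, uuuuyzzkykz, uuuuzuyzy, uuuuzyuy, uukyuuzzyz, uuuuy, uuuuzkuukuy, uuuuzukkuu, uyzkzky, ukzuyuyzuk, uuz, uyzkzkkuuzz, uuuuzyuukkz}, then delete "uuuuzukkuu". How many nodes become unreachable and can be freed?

After clearing the end-marker at "uuuuzukkuu", prune upward until reaching a node still needed by another word.
The suffix "uu" (2 nodes) is used only by "uuuuzukkuu"; the node for "uuuuzukk" still has the child "y", so pruning stops there.
Nodes removed: 2

2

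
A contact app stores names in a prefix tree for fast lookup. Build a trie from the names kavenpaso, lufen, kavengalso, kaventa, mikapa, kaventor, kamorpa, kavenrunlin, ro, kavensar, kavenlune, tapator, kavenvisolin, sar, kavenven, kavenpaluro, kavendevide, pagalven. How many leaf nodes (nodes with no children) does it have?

Leaves are exactly the stored words that no other stored word extends.
Those words: "kamorpa", "kavendevide", "kavengalso", "kavenlune", "kavenpaluro", "kavenpaso", "kavenrunlin", "kavensar", "kaventa", "kaventor", "kavenven", "kavenvisolin", "lufen", "mikapa", "pagalven", "ro", "sar", "tapator"
Leaf count: 18

18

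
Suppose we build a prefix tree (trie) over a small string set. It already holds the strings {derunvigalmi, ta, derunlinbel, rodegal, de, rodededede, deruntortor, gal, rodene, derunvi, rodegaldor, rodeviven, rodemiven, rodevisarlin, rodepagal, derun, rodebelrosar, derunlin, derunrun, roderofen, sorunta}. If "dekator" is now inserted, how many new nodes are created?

5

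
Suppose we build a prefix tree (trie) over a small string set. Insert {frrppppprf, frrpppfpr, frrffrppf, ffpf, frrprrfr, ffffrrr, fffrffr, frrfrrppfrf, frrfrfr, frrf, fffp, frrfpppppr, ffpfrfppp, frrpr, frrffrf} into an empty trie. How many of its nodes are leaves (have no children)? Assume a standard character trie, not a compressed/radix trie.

12

A leaf is a node with no children — equivalently, the end of a word that is not a proper prefix of any other stored word.
Those words: "ffffrrr", "fffp", "fffrffr", "ffpfrfppp", "frrffrf", "frrffrppf", "frrfpppppr", "frrfrfr", "frrfrrppfrf", "frrpppfpr", "frrppppprf", "frrprrfr"
Leaf count: 12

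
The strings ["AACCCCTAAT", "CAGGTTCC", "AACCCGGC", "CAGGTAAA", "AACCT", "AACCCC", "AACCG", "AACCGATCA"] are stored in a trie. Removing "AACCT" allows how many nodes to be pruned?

1

A node on "AACCT"'s path can go only if nothing else ends at it or branches off below it.
The suffix "T" (1 node) is used only by "AACCT"; the node for "AACC" still has the child "C", so pruning stops there.
Nodes removed: 1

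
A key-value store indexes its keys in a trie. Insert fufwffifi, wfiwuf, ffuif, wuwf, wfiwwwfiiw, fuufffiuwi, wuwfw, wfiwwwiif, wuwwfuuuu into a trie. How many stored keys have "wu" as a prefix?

Walk to "wu"; the words in its subtree are exactly those with that prefix.
Matches: "wuwf", "wuwfw", "wuwwfuuuu"
Count: 3

3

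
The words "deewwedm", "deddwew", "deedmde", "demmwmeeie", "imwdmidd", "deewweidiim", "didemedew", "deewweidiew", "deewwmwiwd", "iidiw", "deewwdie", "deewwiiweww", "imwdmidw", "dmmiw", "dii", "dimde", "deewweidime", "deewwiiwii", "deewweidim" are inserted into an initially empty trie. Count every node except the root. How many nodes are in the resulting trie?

Insert word by word; a character creates a node only if that edge doesn't already exist:
  "deewwedm" → 8 new (d, e, e, w, w, e, d, m)
  "deddwew" → prefix "de" already present; 5 new (d, d, w, e, w)
  "deedmde" → prefix "dee" already present; 4 new (d, m, d, e)
  "demmwmeeie" → prefix "de" already present; 8 new (m, m, w, m, e, e, i, e)
  "imwdmidd" → 8 new (i, m, w, d, m, i, d, d)
  "deewweidiim" → prefix "deewwe" already present; 5 new (i, d, i, i, m)
  "didemedew" → prefix "d" already present; 8 new (i, d, e, m, e, d, e, w)
  "deewweidiew" → prefix "deewweidi" already present; 2 new (e, w)
  "deewwmwiwd" → prefix "deeww" already present; 5 new (m, w, i, w, d)
  "iidiw" → prefix "i" already present; 4 new (i, d, i, w)
  "deewwdie" → prefix "deeww" already present; 3 new (d, i, e)
  "deewwiiweww" → prefix "deeww" already present; 6 new (i, i, w, e, w, w)
  "imwdmidw" → prefix "imwdmid" already present; 1 new (w)
  "dmmiw" → prefix "d" already present; 4 new (m, m, i, w)
  "dii" → prefix "di" already present; 1 new (i)
  "dimde" → prefix "di" already present; 3 new (m, d, e)
  "deewweidime" → prefix "deewweidi" already present; 2 new (m, e)
  "deewwiiwii" → prefix "deewwiiw" already present; 2 new (i, i)
  "deewweidim" → prefix "deewweidim" already present; 0 new (none)
Total nodes = 8 + 5 + 4 + 8 + 8 + 5 + 8 + 2 + 5 + 4 + 3 + 6 + 1 + 4 + 1 + 3 + 2 + 2 + 0 = 79

79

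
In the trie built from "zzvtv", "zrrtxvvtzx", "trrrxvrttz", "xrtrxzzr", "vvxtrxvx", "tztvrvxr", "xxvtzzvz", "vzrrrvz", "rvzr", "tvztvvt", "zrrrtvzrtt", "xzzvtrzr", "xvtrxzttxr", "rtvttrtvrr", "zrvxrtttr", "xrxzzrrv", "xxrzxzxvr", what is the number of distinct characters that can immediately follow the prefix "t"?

Walk "t" from the root, arriving at one node.
Characters that immediately follow "t" among the stored strings: {r, v, z}.
That node has 3 child edges.

3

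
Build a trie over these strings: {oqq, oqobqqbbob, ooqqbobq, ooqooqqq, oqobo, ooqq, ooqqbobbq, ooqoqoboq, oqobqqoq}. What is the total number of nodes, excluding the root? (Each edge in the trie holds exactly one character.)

33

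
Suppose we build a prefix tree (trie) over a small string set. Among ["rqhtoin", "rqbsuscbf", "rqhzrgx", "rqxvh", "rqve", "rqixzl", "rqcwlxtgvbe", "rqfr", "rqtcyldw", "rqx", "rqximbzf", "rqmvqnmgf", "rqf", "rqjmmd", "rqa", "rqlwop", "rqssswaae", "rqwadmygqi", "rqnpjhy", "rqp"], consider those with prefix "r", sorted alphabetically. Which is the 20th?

Filter for "r…" and sort: "rqa", "rqbsuscbf", "rqcwlxtgvbe", "rqf", "rqfr", "rqhtoin", "rqhzrgx", "rqixzl", "rqjmmd", "rqlwop", "rqmvqnmgf", "rqnpjhy", "rqp", "rqssswaae", "rqtcyldw", "rqve", "rqwadmygqi", "rqx", "rqximbzf", "rqxvh"
The 20th is rqxvh.

rqxvh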